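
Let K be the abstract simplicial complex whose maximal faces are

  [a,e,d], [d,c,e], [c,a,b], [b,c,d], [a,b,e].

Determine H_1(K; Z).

K has 5 vertices, 10 edges, 5 triangles.
rank ∂_1 = 4, rank ∂_2 = 5 ⇒ b_1 = 10 − 4 − 5 = 1; all invariant factors of ∂_2 are 1 so no torsion. So H_1 ≅ Z.

H_1 ≅ Z.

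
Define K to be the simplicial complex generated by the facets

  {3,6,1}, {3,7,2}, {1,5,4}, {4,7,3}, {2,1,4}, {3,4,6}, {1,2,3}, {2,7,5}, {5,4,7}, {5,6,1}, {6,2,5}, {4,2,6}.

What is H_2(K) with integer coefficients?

We work with the vertex ordering 1 < 2 < 3 < 4 < 5 < 6 < 7. The simplices of K, each written with vertices in increasing order, are:

  0-simplices (7): [1], [2], [3], [4], [5], [6], [7]
  1-simplices (18): [1,2], [1,3], [1,4], [1,5], [1,6], [2,3], [2,4], [2,5], [2,6], [2,7], [3,4], [3,6], [3,7], [4,5], [4,6], [4,7], [5,6], [5,7]
  2-simplices (12): [1,2,3], [1,2,4], [1,3,6], [1,4,5], [1,5,6], [2,3,7], [2,4,6], [2,5,6], [2,5,7], [3,4,6], [3,4,7], [4,5,7]

Hence C_0 ≅ Z^7, C_1 ≅ Z^18, C_2 ≅ Z^12.

Boundary ∂_1: C_1 → C_0 maps an edge to its endpoints' difference, ∂[p,q] = q − p.
The resulting 7×18 matrix has rank 6, and its Smith normal form has invariant factors (1,1,1,1,1,1).

Boundary ∂_2: C_2 → C_1 maps a triangle to the signed sum of its edges. For instance
  ∂[3,4,6] = [4,6] − [3,6] + [3,4],
  ∂[1,5,6] = [5,6] − [1,6] + [1,5].
This gives a 18×12 integer matrix of rank 12; reducing to Smith normal form yields diagonal entries (1,1,1,1,1,1,1,1,1,1,1,2).

Now H_k = ker ∂_k / im ∂_{k+1}, so:

  H_2: rank ker ∂_2 − rank ∂_3 = (12 − 12) − 0 = 0, and there is no ∂_3, so H_2 = 0.

H_2 = 0.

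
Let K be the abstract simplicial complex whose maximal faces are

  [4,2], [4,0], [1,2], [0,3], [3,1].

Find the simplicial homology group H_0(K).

H_0 = Z.

Fix the vertex order 0 < 1 < 2 < 3 < 4 and write every simplex with vertices in increasing order. Then dim K = 1 and the simplices of K are:

  0-simplices (5): [0], [1], [2], [3], [4]
  1-simplices (5): [0,3], [0,4], [1,2], [1,3], [2,4]

giving chain groups C_0 ≅ Z^5, C_1 ≅ Z^5.

Boundary ∂_1: C_1 → C_0 is given by ∂[p,q] = [q] − [p]. For instance
  ∂[1,3] = [3] − [1].
As a 5×5 matrix over Z this has rank 4, with invariant factors (1,1,1,1).

Computing H_k = (kernel of ∂_k) / (image of ∂_{k+1}):

  H_0: rank C_0 − rank ∂_1 = 5 − 4 = 1, and the invariant factors of ∂_1 are all 1, so H_0 ≅ Z.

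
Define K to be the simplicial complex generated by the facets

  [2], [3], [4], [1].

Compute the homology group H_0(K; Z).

Fix the vertex order 1 < 2 < 3 < 4 and write every simplex with vertices in increasing order. Then dim K = 0 and the simplices of K are:

  0-simplices (4): [1], [2], [3], [4]

Hence C_0 ≅ Z^4.

From H_k ≅ ker(∂_k) / im(∂_{k+1}) we obtain:

  H_0: rank C_0 − rank ∂_1 = 4 − 0 = 4, and there is no ∂_1, so H_0 ≅ Z^4.

H_0 ≅ Z^4.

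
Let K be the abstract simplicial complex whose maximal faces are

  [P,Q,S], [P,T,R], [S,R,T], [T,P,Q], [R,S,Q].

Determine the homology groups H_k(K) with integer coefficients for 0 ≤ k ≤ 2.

We work with the vertex ordering P < Q < R < S < T. The simplices of K, each written with vertices in increasing order, are:

  0-simplices (5): P, Q, R, S, T
  1-simplices (10): PQ, PR, PS, PT, QR, QS, QT, RS, RT, ST
  2-simplices (5): PQS, PQT, PRT, QRS, RST

so the chain groups are C_0 ≅ Z^5, C_1 ≅ Z^10, C_2 ≅ Z^5.

∂_1: C_1 → C_0 sends each edge [p,q] (with p < q) to q − p. For instance
  ∂RT = T − R.
The resulting 5×10 matrix has rank 4, and its Smith normal form has invariant factors (1,1,1,1).

The boundary map ∂_2: C_2 → C_1 sends each 2-simplex [p,q,r] to [q,r] − [p,r] + [p,q]. For instance
  ∂PRT = RT − PT + PR,
  ∂PQS = QS − PS + PQ.
This gives a 10×5 integer matrix of rank 5; reducing to Smith normal form yields diagonal entries (1,1,1,1,1).

Reading off H_k = ker ∂_k / im ∂_{k+1}:

  H_0: rank C_0 − rank ∂_1 = 5 − 4 = 1, and the invariant factors of ∂_1 are all 1, so H_0 ≅ Z.
  H_1: rank ker ∂_1 − rank ∂_2 = (10 − 4) − 5 = 1, and the invariant factors of ∂_2 are all 1, so H_1 ≅ Z.
  H_2: rank ker ∂_2 − rank ∂_3 = (5 − 5) − 0 = 0, and there is no ∂_3, so H_2 ≅ 0.

H_0 = Z,  H_1 = Z,  H_2 = 0.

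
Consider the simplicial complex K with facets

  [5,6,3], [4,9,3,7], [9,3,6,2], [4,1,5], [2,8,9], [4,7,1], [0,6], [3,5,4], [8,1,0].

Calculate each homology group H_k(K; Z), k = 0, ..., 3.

H_0 ≅ Z,  H_1 ≅ Z^2,  H_2 = 0,  H_3 = 0.

Take the total order 0 < 1 < 2 < 3 < 4 < 5 < 6 < 7 < 8 < 9 on the vertex set. Then K (dimension 3) consists of the simplices:

  0-simplices (10): [0], [1], [2], [3], [4], [5], [6], [7], [8], [9]
  1-simplices (23): [0,1], [0,6], [0,8], [1,4], [1,5], [1,7], [1,8], [2,3], [2,6], [2,8], [2,9], [3,4], [3,5], [3,6], [3,7], [3,9], [4,5], [4,7], [4,9], [5,6], [6,9], [7,9], [8,9]
  2-simplices (14): [0,1,8], [1,4,5], [1,4,7], [2,3,6], [2,3,9], [2,6,9], [2,8,9], [3,4,5], [3,4,7], [3,4,9], [3,5,6], [3,6,9], [3,7,9], [4,7,9]
  3-simplices (2): [2,3,6,9], [3,4,7,9]

Hence C_0 ≅ Z^10, C_1 ≅ Z^23, C_2 ≅ Z^14, C_3 ≅ Z^2.

∂_1: C_1 → C_0 is given by ∂[p,q] = [q] − [p].
The resulting 10×23 matrix has rank 9, and its Smith normal form has invariant factors (1,1,1,1,1,1,1,1,1).

∂_2: C_2 → C_1 maps a triangle to the signed sum of its edges. For instance
  ∂[3,7,9] = [7,9] − [3,9] + [3,7],
  ∂[2,3,6] = [3,6] − [2,6] + [2,3].
This gives a 23×14 integer matrix of rank 12; reducing to Smith normal form yields diagonal entries (1,1,1,1,1,1,1,1,1,1,1,1).

The boundary map ∂_3: C_3 → C_2 sends each 3-simplex σ to the alternating sum Σ_i (−1)^i (σ with its i-th vertex removed). For instance
  ∂[2,3,6,9] = [3,6,9] − [2,6,9] + [2,3,9] − [2,3,6],
  ∂[3,4,7,9] = [4,7,9] − [3,7,9] + [3,4,9] − [3,4,7].
The 14×2 boundary matrix has rank 2 and Smith normal form diag(1,1).

Computing H_k = (kernel of ∂_k) / (image of ∂_{k+1}):

  H_0: rank C_0 − rank ∂_1 = 10 − 9 = 1, and the invariant factors of ∂_1 are all 1, so H_0 = Z.
  H_1: rank ker ∂_1 − rank ∂_2 = (23 − 9) − 12 = 2, and the invariant factors of ∂_2 are all 1, so H_1 = Z^2.
  H_2: rank ker ∂_2 − rank ∂_3 = (14 − 12) − 2 = 0, and the invariant factors of ∂_3 are all 1, so H_2 = 0.
  H_3: rank ker ∂_3 − rank ∂_4 = (2 − 2) − 0 = 0, and there is no ∂_4, so H_3 = 0.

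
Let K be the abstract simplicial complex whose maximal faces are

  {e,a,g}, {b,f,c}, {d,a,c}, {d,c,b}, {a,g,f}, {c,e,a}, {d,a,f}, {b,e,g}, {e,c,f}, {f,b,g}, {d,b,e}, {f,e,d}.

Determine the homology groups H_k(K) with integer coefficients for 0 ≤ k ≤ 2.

H_0 ≅ Z,  H_1 ≅ Z/2,  H_2 = 0.

Take the total order a < b < c < d < e < f < g on the vertex set. Then K (dimension 2) consists of the simplices:

  0-simplices (7): a, b, c, d, e, f, g
  1-simplices (18): ac, ad, ae, af, ag, bc, bd, be, bf, bg, cd, ce, cf, de, df, ef, eg, fg
  2-simplices (12): acd, ace, adf, aeg, afg, bcd, bcf, bde, beg, bfg, cef, def

Hence C_0 ≅ Z^7, C_1 ≅ Z^18, C_2 ≅ Z^12.

The boundary map ∂_1: C_1 → C_0 sends each edge [p,q] (with p < q) to q − p.
This gives a 7×18 integer matrix of rank 6; reducing to Smith normal form yields diagonal entries (1,1,1,1,1,1).

Boundary ∂_2: C_2 → C_1 maps a triangle to the signed sum of its edges. For instance
  ∂def = ef − df + de,
  ∂acd = cd − ad + ac.
This gives a 18×12 integer matrix of rank 12; reducing to Smith normal form yields diagonal entries (1,1,1,1,1,1,1,1,1,1,1,2).

Reading off H_k = ker ∂_k / im ∂_{k+1}:

  H_0: rank C_0 − rank ∂_1 = 7 − 6 = 1, and the invariant factors of ∂_1 are all 1, so H_0 = Z.
  H_1: rank ker ∂_1 − rank ∂_2 = (18 − 6) − 12 = 0, and ∂_2 has invariant factor 2 > 1, so H_1 = Z/2.
  H_2: rank ker ∂_2 − rank ∂_3 = (12 − 12) − 0 = 0, and there is no ∂_3, so H_2 = 0.

As a check, the Euler characteristic is 7 − 18 + 12 = 1, which agrees with 1 − 0 + 0 = 1.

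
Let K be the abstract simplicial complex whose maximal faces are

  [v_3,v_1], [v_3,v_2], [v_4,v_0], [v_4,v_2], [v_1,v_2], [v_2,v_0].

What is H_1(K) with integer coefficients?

H_1 = Z^2.

K has 5 vertices, 6 edges.
rank ∂_1 = 4, rank ∂_2 = 0 ⇒ b_1 = 6 − 4 − 0 = 2. So H_1 = Z^2.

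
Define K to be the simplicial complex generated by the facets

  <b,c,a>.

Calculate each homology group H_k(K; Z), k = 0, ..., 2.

We work with the vertex ordering a < b < c. The simplices of K, each written with vertices in increasing order, are:

  0-simplices (3): a, b, c
  1-simplices (3): ab, ac, bc
  2-simplices (1): abc

Hence C_0 ≅ Z^3, C_1 ≅ Z^3, C_2 ≅ Z^1.

Boundary ∂_1: C_1 → C_0 sends each edge [p,q] (with p < q) to q − p.
The resulting 3×3 matrix has rank 2, and its Smith normal form has invariant factors (1,1).

The boundary map ∂_2: C_2 → C_1 sends each 2-simplex [p,q,r] to [q,r] − [p,r] + [p,q]. For instance
  ∂abc = bc − ac + ab.
The 3×1 boundary matrix has rank 1 and Smith normal form diag(1).

Reading off H_k = ker ∂_k / im ∂_{k+1}:

  H_0: rank C_0 − rank ∂_1 = 3 − 2 = 1, and the invariant factors of ∂_1 are all 1, so H_0 = Z.
  H_1: rank ker ∂_1 − rank ∂_2 = (3 − 2) − 1 = 0, and the invariant factors of ∂_2 are all 1, so H_1 = 0.
  H_2: rank ker ∂_2 − rank ∂_3 = (1 − 1) − 0 = 0, and there is no ∂_3, so H_2 = 0.

H_0 = Z,  H_1 = 0,  H_2 = 0.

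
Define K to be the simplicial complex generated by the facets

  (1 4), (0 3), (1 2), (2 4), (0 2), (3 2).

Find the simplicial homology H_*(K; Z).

H_0 = Z,  H_1 = Z^2.

Take the total order 0 < 1 < 2 < 3 < 4 on the vertex set. Then K (dimension 1) consists of the simplices:

  0-simplices (5): [0], [1], [2], [3], [4]
  1-simplices (6): [0,2], [0,3], [1,2], [1,4], [2,3], [2,4]

Hence C_0 ≅ Z^5, C_1 ≅ Z^6.

Boundary ∂_1: C_1 → C_0 maps an edge to its endpoints' difference, ∂[p,q] = q − p.
The 5×6 boundary matrix has rank 4 and Smith normal form diag(1,1,1,1).

Computing H_k = (kernel of ∂_k) / (image of ∂_{k+1}):

  H_0: rank C_0 − rank ∂_1 = 5 − 4 = 1, and the invariant factors of ∂_1 are all 1, so H_0 ≅ Z.
  H_1: rank ker ∂_1 − rank ∂_2 = (6 − 4) − 0 = 2, and there is no ∂_2, so H_1 ≅ Z^2.

As a check, the Euler characteristic is 5 − 6 = -1, which agrees with 1 − 2 = -1.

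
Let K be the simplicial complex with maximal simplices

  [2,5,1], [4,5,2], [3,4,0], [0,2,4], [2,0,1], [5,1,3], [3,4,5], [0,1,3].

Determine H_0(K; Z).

Order the vertices as 0 < 1 < 2 < 3 < 4 < 5. Listing each simplex with vertices in this order, K has dimension 2 with simplices:

  0-simplices (6): [0], [1], [2], [3], [4], [5]
  1-simplices (12): [0,1], [0,2], [0,3], [0,4], [1,2], [1,3], [1,5], [2,4], [2,5], [3,4], [3,5], [4,5]
  2-simplices (8): [0,1,2], [0,1,3], [0,2,4], [0,3,4], [1,2,5], [1,3,5], [2,4,5], [3,4,5]

giving chain groups C_0 ≅ Z^6, C_1 ≅ Z^12, C_2 ≅ Z^8.

Boundary ∂_1: C_1 → C_0 is given by ∂[p,q] = [q] − [p].
This gives a 6×12 integer matrix of rank 5; reducing to Smith normal form yields diagonal entries (1,1,1,1,1).

Boundary ∂_2: C_2 → C_1 acts by ∂[p,q,r] = [q,r] − [p,r] + [p,q]. For instance
  ∂[3,4,5] = [4,5] − [3,5] + [3,4],
  ∂[1,3,5] = [3,5] − [1,5] + [1,3].
The 12×8 boundary matrix has rank 7 and Smith normal form diag(1,1,1,1,1,1,1).

Reading off H_k = ker ∂_k / im ∂_{k+1}:

  H_0: rank C_0 − rank ∂_1 = 6 − 5 = 1, and the invariant factors of ∂_1 are all 1, so H_0 ≅ Z.

H_0 = Z.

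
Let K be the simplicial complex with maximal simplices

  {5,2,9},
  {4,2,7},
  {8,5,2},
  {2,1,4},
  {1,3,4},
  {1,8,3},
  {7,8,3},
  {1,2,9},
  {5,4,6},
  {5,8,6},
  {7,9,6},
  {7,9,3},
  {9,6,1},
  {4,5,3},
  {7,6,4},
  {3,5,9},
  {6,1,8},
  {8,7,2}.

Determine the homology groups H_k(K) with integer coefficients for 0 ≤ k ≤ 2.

Order the vertices as 1 < 2 < 3 < 4 < 5 < 6 < 7 < 8 < 9. Listing each simplex with vertices in this order, K has dimension 2 with simplices:

  0-simplices (9): [1], [2], [3], [4], [5], [6], [7], [8], [9]
  1-simplices (27): (27 of them)
  2-simplices (18): [1,2,4], [1,2,9], [1,3,4], [1,3,8], [1,6,8], [1,6,9], [2,4,7], [2,5,8], [2,5,9], [2,7,8], [3,4,5], [3,5,9], [3,7,8], [3,7,9], [4,5,6], [4,6,7], [5,6,8], [6,7,9]

so the chain groups are C_0 ≅ Z^9, C_1 ≅ Z^27, C_2 ≅ Z^18.

The boundary map ∂_1: C_1 → C_0 sends each edge [p,q] (with p < q) to q − p. For instance
  ∂[3,8] = [8] − [3].
This gives a 9×27 integer matrix of rank 8; reducing to Smith normal form yields diagonal entries (1,1,1,1,1,1,1,1).

Boundary ∂_2: C_2 → C_1 acts by ∂[p,q,r] = [q,r] − [p,r] + [p,q]. For instance
  ∂[1,6,9] = [6,9] − [1,9] + [1,6],
  ∂[2,4,7] = [4,7] − [2,7] + [2,4].
The resulting 27×18 matrix has rank 17, and its Smith normal form has invariant factors (1,1,1,1,1,1,1,1,1,1,1,1,1,1,1,1,1).

Now H_k = ker ∂_k / im ∂_{k+1}, so:

  H_0: rank C_0 − rank ∂_1 = 9 − 8 = 1, and the invariant factors of ∂_1 are all 1, so H_0 ≅ Z.
  H_1: rank ker ∂_1 − rank ∂_2 = (27 − 8) − 17 = 2, and the invariant factors of ∂_2 are all 1, so H_1 ≅ Z^2.
  H_2: rank ker ∂_2 − rank ∂_3 = (18 − 17) − 0 = 1, and there is no ∂_3, so H_2 ≅ Z.

As a check, the Euler characteristic is 9 − 27 + 18 = 0, which agrees with 1 − 2 + 1 = 0.
(K is a triangulation of the torus T^2.)

H_0 = Z,  H_1 = Z^2,  H_2 = Z.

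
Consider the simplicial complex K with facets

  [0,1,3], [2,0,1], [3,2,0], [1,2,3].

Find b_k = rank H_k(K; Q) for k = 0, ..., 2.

b_0 = 1, b_1 = 0, b_2 = 1.

We work with the vertex ordering 0 < 1 < 2 < 3. The simplices of K, each written with vertices in increasing order, are:

  0-simplices (4): [0], [1], [2], [3]
  1-simplices (6): [0,1], [0,2], [0,3], [1,2], [1,3], [2,3]
  2-simplices (4): [0,1,2], [0,1,3], [0,2,3], [1,2,3]

Hence C_0 ≅ Z^4, C_1 ≅ Z^6, C_2 ≅ Z^4.

The boundary map ∂_1: C_1 → C_0 sends each edge [p,q] (with p < q) to q − p.
This gives a 4×6 integer matrix of rank 3; reducing to Smith normal form yields diagonal entries (1,1,1).

The boundary map ∂_2: C_2 → C_1 sends each 2-simplex [p,q,r] to [q,r] − [p,r] + [p,q]. For instance
  ∂[0,1,3] = [1,3] − [0,3] + [0,1],
  ∂[0,2,3] = [2,3] − [0,3] + [0,2].
The resulting 6×4 matrix has rank 3, and its Smith normal form has invariant factors (1,1,1).

Computing H_k = (kernel of ∂_k) / (image of ∂_{k+1}):

  H_0: rank C_0 − rank ∂_1 = 4 − 3 = 1, and the invariant factors of ∂_1 are all 1, so H_0 = Z.
  H_1: rank ker ∂_1 − rank ∂_2 = (6 − 3) − 3 = 0, and the invariant factors of ∂_2 are all 1, so H_1 = 0.
  H_2: rank ker ∂_2 − rank ∂_3 = (4 − 3) − 0 = 1, and there is no ∂_3, so H_2 = Z.

As a check, the Euler characteristic is 4 − 6 + 4 = 2, which agrees with 1 − 0 + 1 = 2.

Hence the Betti numbers are b_0 = 1, b_1 = 0, b_2 = 1.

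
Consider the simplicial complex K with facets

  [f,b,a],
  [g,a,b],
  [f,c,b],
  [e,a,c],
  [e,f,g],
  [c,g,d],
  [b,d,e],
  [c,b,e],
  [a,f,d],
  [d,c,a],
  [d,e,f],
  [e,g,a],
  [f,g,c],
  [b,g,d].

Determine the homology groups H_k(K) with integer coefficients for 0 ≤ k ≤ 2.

H_0 ≅ Z,  H_1 ≅ Z^2,  H_2 ≅ Z.

Order the vertices as a < b < c < d < e < f < g. Listing each simplex with vertices in this order, K has dimension 2 with simplices:

  0-simplices (7): a, b, c, d, e, f, g
  1-simplices (21): ab, ac, ad, ae, af, ag, bc, bd, be, bf, bg, cd, ce, cf, cg, de, df, dg, ef, eg, fg
  2-simplices (14): abf, abg, acd, ace, adf, aeg, bce, bcf, bde, bdg, cdg, cfg, def, efg

giving chain groups C_0 ≅ Z^7, C_1 ≅ Z^21, C_2 ≅ Z^14.

The boundary map ∂_1: C_1 → C_0 sends each edge [p,q] (with p < q) to q − p.
The 7×21 boundary matrix has rank 6 and Smith normal form diag(1,1,1,1,1,1).

Boundary ∂_2: C_2 → C_1 maps a triangle to the signed sum of its edges. For instance
  ∂bcf = cf − bf + bc,
  ∂cfg = fg − cg + cf.
As a 21×14 matrix over Z this has rank 13, with invariant factors (1,1,1,1,1,1,1,1,1,1,1,1,1).

Computing H_k = (kernel of ∂_k) / (image of ∂_{k+1}):

  H_0: rank C_0 − rank ∂_1 = 7 − 6 = 1, and the invariant factors of ∂_1 are all 1, so H_0 = Z.
  H_1: rank ker ∂_1 − rank ∂_2 = (21 − 6) − 13 = 2, and the invariant factors of ∂_2 are all 1, so H_1 = Z^2.
  H_2: rank ker ∂_2 − rank ∂_3 = (14 − 13) − 0 = 1, and there is no ∂_3, so H_2 = Z.

(K is a triangulation of the torus T^2.)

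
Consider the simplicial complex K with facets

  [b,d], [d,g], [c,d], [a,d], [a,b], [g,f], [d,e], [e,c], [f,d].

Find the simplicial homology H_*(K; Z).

Take the total order a < b < c < d < e < f < g on the vertex set. Then K (dimension 1) consists of the simplices:

  0-simplices (7): a, b, c, d, e, f, g
  1-simplices (9): ab, ad, bd, cd, ce, de, df, dg, fg

giving chain groups C_0 ≅ Z^7, C_1 ≅ Z^9.

Boundary ∂_1: C_1 → C_0 maps an edge to its endpoints' difference, ∂[p,q] = q − p.
The resulting 7×9 matrix has rank 6, and its Smith normal form has invariant factors (1,1,1,1,1,1).

Computing H_k = (kernel of ∂_k) / (image of ∂_{k+1}):

  H_0: rank C_0 − rank ∂_1 = 7 − 6 = 1, and the invariant factors of ∂_1 are all 1, so H_0 ≅ Z.
  H_1: rank ker ∂_1 − rank ∂_2 = (9 − 6) − 0 = 3, and there is no ∂_2, so H_1 ≅ Z^3.

H_0 ≅ Z,  H_1 ≅ Z^3.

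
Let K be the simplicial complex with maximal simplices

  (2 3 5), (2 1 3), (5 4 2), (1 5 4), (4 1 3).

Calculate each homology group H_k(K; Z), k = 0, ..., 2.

Take the total order 1 < 2 < 3 < 4 < 5 on the vertex set. Then K (dimension 2) consists of the simplices:

  0-simplices (5): [1], [2], [3], [4], [5]
  1-simplices (10): [1,2], [1,3], [1,4], [1,5], [2,3], [2,4], [2,5], [3,4], [3,5], [4,5]
  2-simplices (5): [1,2,3], [1,3,4], [1,4,5], [2,3,5], [2,4,5]

so the chain groups are C_0 ≅ Z^5, C_1 ≅ Z^10, C_2 ≅ Z^5.

∂_1: C_1 → C_0 is given by ∂[p,q] = [q] − [p]. For instance
  ∂[3,5] = [5] − [3].
As a 5×10 matrix over Z this has rank 4, with invariant factors (1,1,1,1).

∂_2: C_2 → C_1 sends each 2-simplex [p,q,r] to [q,r] − [p,r] + [p,q]. For instance
  ∂[1,3,4] = [3,4] − [1,4] + [1,3],
  ∂[2,4,5] = [4,5] − [2,5] + [2,4].
This gives a 10×5 integer matrix of rank 5; reducing to Smith normal form yields diagonal entries (1,1,1,1,1).

From H_k ≅ ker(∂_k) / im(∂_{k+1}) we obtain:

  H_0: rank C_0 − rank ∂_1 = 5 − 4 = 1, and the invariant factors of ∂_1 are all 1, so H_0 = Z.
  H_1: rank ker ∂_1 − rank ∂_2 = (10 − 4) − 5 = 1, and the invariant factors of ∂_2 are all 1, so H_1 = Z.
  H_2: rank ker ∂_2 − rank ∂_3 = (5 − 5) − 0 = 0, and there is no ∂_3, so H_2 = 0.

H_0 = Z,  H_1 = Z,  H_2 = 0.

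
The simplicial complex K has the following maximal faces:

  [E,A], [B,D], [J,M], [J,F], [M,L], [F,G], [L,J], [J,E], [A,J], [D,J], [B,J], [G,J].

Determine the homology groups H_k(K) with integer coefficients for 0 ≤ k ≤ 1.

H_0 = Z,  H_1 = Z^4.

Take the total order A < B < D < E < F < G < J < L < M on the vertex set. Then K (dimension 1) consists of the simplices:

  0-simplices (9): A, B, D, E, F, G, J, L, M
  1-simplices (12): AE, AJ, BD, BJ, DJ, EJ, FG, FJ, GJ, JL, JM, LM

so the chain groups are C_0 ≅ Z^9, C_1 ≅ Z^12.

Boundary ∂_1: C_1 → C_0 maps an edge to its endpoints' difference, ∂[p,q] = q − p.
This gives a 9×12 integer matrix of rank 8; reducing to Smith normal form yields diagonal entries (1,1,1,1,1,1,1,1).

From H_k ≅ ker(∂_k) / im(∂_{k+1}) we obtain:

  H_0: rank C_0 − rank ∂_1 = 9 − 8 = 1, and the invariant factors of ∂_1 are all 1, so H_0 = Z.
  H_1: rank ker ∂_1 − rank ∂_2 = (12 − 8) − 0 = 4, and there is no ∂_2, so H_1 = Z^4.

As a check, the Euler characteristic is 9 − 12 = -3, which agrees with 1 − 4 = -3.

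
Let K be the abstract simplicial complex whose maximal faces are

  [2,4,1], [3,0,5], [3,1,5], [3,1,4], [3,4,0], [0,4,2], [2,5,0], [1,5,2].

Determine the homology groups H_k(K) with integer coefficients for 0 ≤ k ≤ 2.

H_0 = Z,  H_1 = 0,  H_2 = Z.

K has 6 vertices, 12 edges, 8 triangles.
rank ∂_0 = 0, rank ∂_1 = 5 ⇒ b_0 = 6 − 0 − 5 = 1; all invariant factors of ∂_1 are 1 so no torsion. So H_0 ≅ Z.
rank ∂_1 = 5, rank ∂_2 = 7 ⇒ b_1 = 12 − 5 − 7 = 0; all invariant factors of ∂_2 are 1 so no torsion. So H_1 ≅ 0.
rank ∂_2 = 7, rank ∂_3 = 0 ⇒ b_2 = 8 − 7 − 0 = 1. So H_2 ≅ Z.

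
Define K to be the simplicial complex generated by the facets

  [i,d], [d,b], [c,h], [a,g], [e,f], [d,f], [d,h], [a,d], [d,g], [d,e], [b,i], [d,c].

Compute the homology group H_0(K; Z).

Take the total order a < b < c < d < e < f < g < h < i on the vertex set. Then K (dimension 1) consists of the simplices:

  0-simplices (9): a, b, c, d, e, f, g, h, i
  1-simplices (12): ad, ag, bd, bi, cd, ch, de, df, dg, dh, di, ef

Hence C_0 ≅ Z^9, C_1 ≅ Z^12.

The boundary map ∂_1: C_1 → C_0 maps an edge to its endpoints' difference, ∂[p,q] = q − p. For instance
  ∂cd = d − c.
The resulting 9×12 matrix has rank 8, and its Smith normal form has invariant factors (1,1,1,1,1,1,1,1).

Now H_k = ker ∂_k / im ∂_{k+1}, so:

  H_0: rank C_0 − rank ∂_1 = 9 − 8 = 1, and the invariant factors of ∂_1 are all 1, so H_0 = Z.

(K is a triangulation of a wedge of 4 circles.)

H_0 ≅ Z.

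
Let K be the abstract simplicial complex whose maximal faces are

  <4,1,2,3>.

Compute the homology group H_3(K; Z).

H_3 ≅ 0.

Take the total order 1 < 2 < 3 < 4 on the vertex set. Then K (dimension 3) consists of the simplices:

  0-simplices (4): [1], [2], [3], [4]
  1-simplices (6): [1,2], [1,3], [1,4], [2,3], [2,4], [3,4]
  2-simplices (4): [1,2,3], [1,2,4], [1,3,4], [2,3,4]
  3-simplices (1): [1,2,3,4]

so the chain groups are C_0 ≅ Z^4, C_1 ≅ Z^6, C_2 ≅ Z^4, C_3 ≅ Z^1.

Boundary ∂_1: C_1 → C_0 maps an edge to its endpoints' difference, ∂[p,q] = q − p. For instance
  ∂[2,3] = [3] − [2].
The 4×6 boundary matrix has rank 3 and Smith normal form diag(1,1,1).

Boundary ∂_2: C_2 → C_1 sends each 2-simplex [p,q,r] to [q,r] − [p,r] + [p,q]. For instance
  ∂[1,2,3] = [2,3] − [1,3] + [1,2],
  ∂[1,2,4] = [2,4] − [1,4] + [1,2].
The resulting 6×4 matrix has rank 3, and its Smith normal form has invariant factors (1,1,1).

Boundary ∂_3: C_3 → C_2 sends each 3-simplex σ to the alternating sum Σ_i (−1)^i (σ with its i-th vertex removed). For instance
  ∂[1,2,3,4] = [2,3,4] − [1,3,4] + [1,2,4] − [1,2,3].
The resulting 4×1 matrix has rank 1, and its Smith normal form has invariant factors (1).

Computing H_k = (kernel of ∂_k) / (image of ∂_{k+1}):

  H_3: rank ker ∂_3 − rank ∂_4 = (1 − 1) − 0 = 0, and there is no ∂_4, so H_3 ≅ 0.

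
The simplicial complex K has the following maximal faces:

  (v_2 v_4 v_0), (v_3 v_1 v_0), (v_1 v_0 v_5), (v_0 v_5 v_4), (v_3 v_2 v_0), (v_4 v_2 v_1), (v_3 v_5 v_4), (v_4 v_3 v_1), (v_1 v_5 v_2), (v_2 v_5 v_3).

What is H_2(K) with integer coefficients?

H_2 = 0.

Order the vertices as v_0 < v_1 < v_2 < v_3 < v_4 < v_5. Listing each simplex with vertices in this order, K has dimension 2 with simplices:

  0-simplices (6): [v_0], [v_1], [v_2], [v_3], [v_4], [v_5]
  1-simplices (15): (15 of them)
  2-simplices (10): [v_0,v_1,v_3], [v_0,v_1,v_5], [v_0,v_2,v_3], [v_0,v_2,v_4], [v_0,v_4,v_5], [v_1,v_2,v_4], [v_1,v_2,v_5], [v_1,v_3,v_4], [v_2,v_3,v_5], [v_3,v_4,v_5]

so the chain groups are C_0 ≅ Z^6, C_1 ≅ Z^15, C_2 ≅ Z^10.

The boundary map ∂_1: C_1 → C_0 is given by ∂[p,q] = [q] − [p].
As a 6×15 matrix over Z this has rank 5, with invariant factors (1,1,1,1,1).

∂_2: C_2 → C_1 acts by ∂[p,q,r] = [q,r] − [p,r] + [p,q]. For instance
  ∂[v_0,v_2,v_4] = [v_2,v_4] − [v_0,v_4] + [v_0,v_2],
  ∂[v_1,v_2,v_5] = [v_2,v_5] − [v_1,v_5] + [v_1,v_2].
The resulting 15×10 matrix has rank 10, and its Smith normal form has invariant factors (1,1,1,1,1,1,1,1,1,2).

Now H_k = ker ∂_k / im ∂_{k+1}, so:

  H_2: rank ker ∂_2 − rank ∂_3 = (10 − 10) − 0 = 0, and there is no ∂_3, so H_2 = 0.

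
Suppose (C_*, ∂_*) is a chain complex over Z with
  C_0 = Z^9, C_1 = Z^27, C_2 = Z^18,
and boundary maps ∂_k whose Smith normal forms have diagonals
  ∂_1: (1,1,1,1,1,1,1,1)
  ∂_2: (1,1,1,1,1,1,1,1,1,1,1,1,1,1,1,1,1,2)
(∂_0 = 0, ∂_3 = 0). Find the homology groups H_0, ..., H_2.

H_0: b_0 = 9 − 0 − 8 = 1; torsion from ∂_1 factors > 1: none. So H_0 ≅ Z.
H_1: b_1 = 27 − 8 − 18 = 1; torsion from ∂_2 factors > 1: [2]. So H_1 ≅ Z ⊕ Z/2Z.
H_2: b_2 = 18 − 18 − 0 = 0; torsion from ∂_3 factors > 1: none. So H_2 ≅ 0.

H_0 ≅ Z,  H_1 ≅ Z ⊕ Z/2Z,  H_2 = 0.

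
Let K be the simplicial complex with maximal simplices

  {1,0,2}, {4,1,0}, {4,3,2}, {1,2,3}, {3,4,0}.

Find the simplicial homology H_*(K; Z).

K has 5 vertices, 10 edges, 5 triangles.
rank ∂_0 = 0, rank ∂_1 = 4 ⇒ b_0 = 5 − 0 − 4 = 1; all invariant factors of ∂_1 are 1 so no torsion. So H_0 = Z.
rank ∂_1 = 4, rank ∂_2 = 5 ⇒ b_1 = 10 − 4 − 5 = 1; all invariant factors of ∂_2 are 1 so no torsion. So H_1 = Z.
rank ∂_2 = 5, rank ∂_3 = 0 ⇒ b_2 = 5 − 5 − 0 = 0. So H_2 = 0.

H_0 = Z,  H_1 = Z,  H_2 = 0.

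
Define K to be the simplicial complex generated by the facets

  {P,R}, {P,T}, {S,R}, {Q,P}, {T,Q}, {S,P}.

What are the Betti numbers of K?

Fix the vertex order P < Q < R < S < T and write every simplex with vertices in increasing order. Then dim K = 1 and the simplices of K are:

  0-simplices (5): P, Q, R, S, T
  1-simplices (6): PQ, PR, PS, PT, QT, RS

so the chain groups are C_0 ≅ Z^5, C_1 ≅ Z^6.

∂_1: C_1 → C_0 is given by ∂[p,q] = [q] − [p].
The resulting 5×6 matrix has rank 4, and its Smith normal form has invariant factors (1,1,1,1).

Computing H_k = (kernel of ∂_k) / (image of ∂_{k+1}):

  H_0: rank C_0 − rank ∂_1 = 5 − 4 = 1, and the invariant factors of ∂_1 are all 1, so H_0 ≅ Z.
  H_1: rank ker ∂_1 − rank ∂_2 = (6 − 4) − 0 = 2, and there is no ∂_2, so H_1 ≅ Z^2.

Hence the Betti numbers are b_0 = 1, b_1 = 2.

b_0 = 1, b_1 = 2.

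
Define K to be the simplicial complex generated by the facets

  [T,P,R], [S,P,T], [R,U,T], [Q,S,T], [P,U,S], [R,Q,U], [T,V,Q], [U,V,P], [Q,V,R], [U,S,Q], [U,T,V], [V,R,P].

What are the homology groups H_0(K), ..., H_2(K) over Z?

Order the vertices as P < Q < R < S < T < U < V. Listing each simplex with vertices in this order, K has dimension 2 with simplices:

  0-simplices (7): P, Q, R, S, T, U, V
  1-simplices (18): PR, PS, PT, PU, PV, QR, QS, QT, QU, QV, RT, RU, RV, ST, SU, TU, TV, UV
  2-simplices (12): PRT, PRV, PST, PSU, PUV, QRU, QRV, QST, QSU, QTV, RTU, TUV

Hence C_0 ≅ Z^7, C_1 ≅ Z^18, C_2 ≅ Z^12.

∂_1: C_1 → C_0 is given by ∂[p,q] = [q] − [p].
The resulting 7×18 matrix has rank 6, and its Smith normal form has invariant factors (1,1,1,1,1,1).

Boundary ∂_2: C_2 → C_1 sends each 2-simplex [p,q,r] to [q,r] − [p,r] + [p,q]. For instance
  ∂QSU = SU − QU + QS,
  ∂PST = ST − PT + PS.
As a 18×12 matrix over Z this has rank 12, with invariant factors (1,1,1,1,1,1,1,1,1,1,1,2).

Computing H_k = (kernel of ∂_k) / (image of ∂_{k+1}):

  H_0: rank C_0 − rank ∂_1 = 7 − 6 = 1, and the invariant factors of ∂_1 are all 1, so H_0 ≅ Z.
  H_1: rank ker ∂_1 − rank ∂_2 = (18 − 6) − 12 = 0, and ∂_2 has invariant factor 2 > 1, so H_1 ≅ Z_2.
  H_2: rank ker ∂_2 − rank ∂_3 = (12 − 12) − 0 = 0, and there is no ∂_3, so H_2 ≅ 0.

As a check, the Euler characteristic is 7 − 18 + 12 = 1, which agrees with 1 − 0 + 0 = 1.

H_0 = Z,  H_1 = Z_2,  H_2 = 0.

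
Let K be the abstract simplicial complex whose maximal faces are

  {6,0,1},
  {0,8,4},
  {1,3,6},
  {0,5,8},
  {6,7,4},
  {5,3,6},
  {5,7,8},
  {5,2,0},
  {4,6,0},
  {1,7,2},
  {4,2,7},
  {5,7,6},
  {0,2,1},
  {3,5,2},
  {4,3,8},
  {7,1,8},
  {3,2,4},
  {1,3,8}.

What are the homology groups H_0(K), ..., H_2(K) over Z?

Order the vertices as 0 < 1 < 2 < 3 < 4 < 5 < 6 < 7 < 8. Listing each simplex with vertices in this order, K has dimension 2 with simplices:

  0-simplices (9): [0], [1], [2], [3], [4], [5], [6], [7], [8]
  1-simplices (27): (27 of them)
  2-simplices (18): [0,1,2], [0,1,6], [0,2,5], [0,4,6], [0,4,8], [0,5,8], [1,2,7], [1,3,6], [1,3,8], [1,7,8], [2,3,4], [2,3,5], [2,4,7], [3,4,8], [3,5,6], [4,6,7], [5,6,7], [5,7,8]

giving chain groups C_0 ≅ Z^9, C_1 ≅ Z^27, C_2 ≅ Z^18.

The boundary map ∂_1: C_1 → C_0 is given by ∂[p,q] = [q] − [p].
As a 9×27 matrix over Z this has rank 8, with invariant factors (1,1,1,1,1,1,1,1).

The boundary map ∂_2: C_2 → C_1 maps a triangle to the signed sum of its edges. For instance
  ∂[0,4,6] = [4,6] − [0,6] + [0,4],
  ∂[2,3,4] = [3,4] − [2,4] + [2,3].
As a 27×18 matrix over Z this has rank 17, with invariant factors (1,1,1,1,1,1,1,1,1,1,1,1,1,1,1,1,1).

Reading off H_k = ker ∂_k / im ∂_{k+1}:

  H_0: rank C_0 − rank ∂_1 = 9 − 8 = 1, and the invariant factors of ∂_1 are all 1, so H_0 ≅ Z.
  H_1: rank ker ∂_1 − rank ∂_2 = (27 − 8) − 17 = 2, and the invariant factors of ∂_2 are all 1, so H_1 ≅ Z^2.
  H_2: rank ker ∂_2 − rank ∂_3 = (18 − 17) − 0 = 1, and there is no ∂_3, so H_2 ≅ Z.

As a check, the Euler characteristic is 9 − 27 + 18 = 0, which agrees with 1 − 2 + 1 = 0.

H_0 ≅ Z,  H_1 ≅ Z^2,  H_2 ≅ Z.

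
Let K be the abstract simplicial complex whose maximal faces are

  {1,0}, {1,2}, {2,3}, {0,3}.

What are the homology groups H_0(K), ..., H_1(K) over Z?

H_0 = Z,  H_1 = Z.

Order the vertices as 0 < 1 < 2 < 3. Listing each simplex with vertices in this order, K has dimension 1 with simplices:

  0-simplices (4): [0], [1], [2], [3]
  1-simplices (4): [0,1], [0,3], [1,2], [2,3]

so the chain groups are C_0 ≅ Z^4, C_1 ≅ Z^4.

Boundary ∂_1: C_1 → C_0 sends each edge [p,q] (with p < q) to q − p.
This gives a 4×4 integer matrix of rank 3; reducing to Smith normal form yields diagonal entries (1,1,1).

Now H_k = ker ∂_k / im ∂_{k+1}, so:

  H_0: rank C_0 − rank ∂_1 = 4 − 3 = 1, and the invariant factors of ∂_1 are all 1, so H_0 ≅ Z.
  H_1: rank ker ∂_1 − rank ∂_2 = (4 − 3) − 0 = 1, and there is no ∂_2, so H_1 ≅ Z.

(K is a triangulation of the circle S^1.)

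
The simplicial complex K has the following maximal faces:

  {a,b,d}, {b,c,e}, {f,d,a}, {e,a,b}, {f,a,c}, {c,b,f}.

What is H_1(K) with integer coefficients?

K has 6 vertices, 12 edges, 6 triangles.
rank ∂_1 = 5, rank ∂_2 = 6 ⇒ b_1 = 12 − 5 − 6 = 1; all invariant factors of ∂_2 are 1 so no torsion. So H_1 ≅ Z.

H_1 ≅ Z.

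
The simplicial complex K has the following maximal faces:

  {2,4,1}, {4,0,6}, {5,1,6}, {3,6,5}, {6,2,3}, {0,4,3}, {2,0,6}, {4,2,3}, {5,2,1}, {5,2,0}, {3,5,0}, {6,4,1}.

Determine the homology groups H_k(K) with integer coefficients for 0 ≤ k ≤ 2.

We work with the vertex ordering 0 < 1 < 2 < 3 < 4 < 5 < 6. The simplices of K, each written with vertices in increasing order, are:

  0-simplices (7): [0], [1], [2], [3], [4], [5], [6]
  1-simplices (18): [0,2], [0,3], [0,4], [0,5], [0,6], [1,2], [1,4], [1,5], [1,6], [2,3], [2,4], [2,5], [2,6], [3,4], [3,5], [3,6], [4,6], [5,6]
  2-simplices (12): [0,2,5], [0,2,6], [0,3,4], [0,3,5], [0,4,6], [1,2,4], [1,2,5], [1,4,6], [1,5,6], [2,3,4], [2,3,6], [3,5,6]

Hence C_0 ≅ Z^7, C_1 ≅ Z^18, C_2 ≅ Z^12.

∂_1: C_1 → C_0 maps an edge to its endpoints' difference, ∂[p,q] = q − p. For instance
  ∂[4,6] = [6] − [4].
The resulting 7×18 matrix has rank 6, and its Smith normal form has invariant factors (1,1,1,1,1,1).

Boundary ∂_2: C_2 → C_1 acts by ∂[p,q,r] = [q,r] − [p,r] + [p,q]. For instance
  ∂[1,4,6] = [4,6] − [1,6] + [1,4],
  ∂[2,3,4] = [3,4] − [2,4] + [2,3].
As a 18×12 matrix over Z this has rank 12, with invariant factors (1,1,1,1,1,1,1,1,1,1,1,2).

Reading off H_k = ker ∂_k / im ∂_{k+1}:

  H_0: rank C_0 − rank ∂_1 = 7 − 6 = 1, and the invariant factors of ∂_1 are all 1, so H_0 ≅ Z.
  H_1: rank ker ∂_1 − rank ∂_2 = (18 − 6) − 12 = 0, and ∂_2 has invariant factor 2 > 1, so H_1 ≅ Z/2.
  H_2: rank ker ∂_2 − rank ∂_3 = (12 − 12) − 0 = 0, and there is no ∂_3, so H_2 ≅ 0.

(K is a triangulation of the real projective plane RP^2.)

H_0 = Z,  H_1 = Z/2,  H_2 = 0.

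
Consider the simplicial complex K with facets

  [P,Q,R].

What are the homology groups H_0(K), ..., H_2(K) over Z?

H_0 ≅ Z,  H_1 = 0,  H_2 = 0.

K has 3 vertices, 3 edges, 1 triangle.
rank ∂_0 = 0, rank ∂_1 = 2 ⇒ b_0 = 3 − 0 − 2 = 1; all invariant factors of ∂_1 are 1 so no torsion. So H_0 ≅ Z.
rank ∂_1 = 2, rank ∂_2 = 1 ⇒ b_1 = 3 − 2 − 1 = 0; all invariant factors of ∂_2 are 1 so no torsion. So H_1 ≅ 0.
rank ∂_2 = 1, rank ∂_3 = 0 ⇒ b_2 = 1 − 1 − 0 = 0. So H_2 ≅ 0.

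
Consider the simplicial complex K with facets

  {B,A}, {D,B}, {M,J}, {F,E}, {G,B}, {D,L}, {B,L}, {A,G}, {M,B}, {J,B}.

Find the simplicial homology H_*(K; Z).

K has 9 vertices, 10 edges.
rank ∂_0 = 0, rank ∂_1 = 7 ⇒ b_0 = 9 − 0 − 7 = 2; all invariant factors of ∂_1 are 1 so no torsion. So H_0 ≅ Z^2.
rank ∂_1 = 7, rank ∂_2 = 0 ⇒ b_1 = 10 − 7 − 0 = 3. So H_1 ≅ Z^3.

H_0 ≅ Z^2,  H_1 ≅ Z^3.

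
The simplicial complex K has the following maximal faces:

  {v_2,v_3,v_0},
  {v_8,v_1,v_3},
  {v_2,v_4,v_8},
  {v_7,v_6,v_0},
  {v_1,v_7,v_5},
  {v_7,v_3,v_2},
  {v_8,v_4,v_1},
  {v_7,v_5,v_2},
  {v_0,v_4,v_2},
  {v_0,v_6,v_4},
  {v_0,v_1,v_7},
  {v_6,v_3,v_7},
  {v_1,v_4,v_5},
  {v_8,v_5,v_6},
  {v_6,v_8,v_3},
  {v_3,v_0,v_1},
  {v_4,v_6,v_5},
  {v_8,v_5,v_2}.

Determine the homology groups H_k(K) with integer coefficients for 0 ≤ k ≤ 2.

H_0 = Z,  H_1 = Z ⊕ Z/2,  H_2 = 0.

We work with the vertex ordering v_0 < v_1 < v_2 < v_3 < v_4 < v_5 < v_6 < v_7 < v_8. The simplices of K, each written with vertices in increasing order, are:

  0-simplices (9): [v_0], [v_1], [v_2], [v_3], [v_4], [v_5], [v_6], [v_7], [v_8]
  1-simplices (27): (27 of them)
  2-simplices (18): (18 of them)

so the chain groups are C_0 ≅ Z^9, C_1 ≅ Z^27, C_2 ≅ Z^18.

The boundary map ∂_1: C_1 → C_0 sends each edge [p,q] (with p < q) to q − p. For instance
  ∂[v_6,v_8] = [v_8] − [v_6].
As a 9×27 matrix over Z this has rank 8, with invariant factors (1,1,1,1,1,1,1,1).

∂_2: C_2 → C_1 acts by ∂[p,q,r] = [q,r] − [p,r] + [p,q]. For instance
  ∂[v_0,v_2,v_4] = [v_2,v_4] − [v_0,v_4] + [v_0,v_2],
  ∂[v_2,v_5,v_7] = [v_5,v_7] − [v_2,v_7] + [v_2,v_5].
This gives a 27×18 integer matrix of rank 18; reducing to Smith normal form yields diagonal entries (1,1,1,1,1,1,1,1,1,1,1,1,1,1,1,1,1,2).

Reading off H_k = ker ∂_k / im ∂_{k+1}:

  H_0: rank C_0 − rank ∂_1 = 9 − 8 = 1, and the invariant factors of ∂_1 are all 1, so H_0 = Z.
  H_1: rank ker ∂_1 − rank ∂_2 = (27 − 8) − 18 = 1, and ∂_2 has invariant factor 2 > 1, so H_1 = Z ⊕ Z/2.
  H_2: rank ker ∂_2 − rank ∂_3 = (18 − 18) − 0 = 0, and there is no ∂_3, so H_2 = 0.

(K is a triangulation of the Klein bottle.)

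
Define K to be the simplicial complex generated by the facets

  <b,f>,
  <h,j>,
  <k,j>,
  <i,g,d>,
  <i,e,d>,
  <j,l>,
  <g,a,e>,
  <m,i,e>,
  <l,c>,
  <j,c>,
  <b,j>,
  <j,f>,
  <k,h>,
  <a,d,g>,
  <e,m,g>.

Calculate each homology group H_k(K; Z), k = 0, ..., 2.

H_0 = Z^2,  H_1 = Z^4,  H_2 = 0.

Fix the vertex order a < b < c < d < e < f < g < h < i < j < k < l < m and write every simplex with vertices in increasing order. Then dim K = 2 and the simplices of K are:

  0-simplices (13): a, b, c, d, e, f, g, h, i, j, k, l, m
  1-simplices (21): ad, ae, ag, bf, bj, cj, cl, de, dg, di, eg, ei, em, fj, gi, gm, hj, hk, im, jk, jl
  2-simplices (6): adg, aeg, dei, dgi, egm, eim

so the chain groups are C_0 ≅ Z^13, C_1 ≅ Z^21, C_2 ≅ Z^6.

The boundary map ∂_1: C_1 → C_0 maps an edge to its endpoints' difference, ∂[p,q] = q − p. For instance
  ∂hk = k − h.
This gives a 13×21 integer matrix of rank 11; reducing to Smith normal form yields diagonal entries (1,1,1,1,1,1,1,1,1,1,1).

The boundary map ∂_2: C_2 → C_1 maps a triangle to the signed sum of its edges. For instance
  ∂eim = im − em + ei,
  ∂dgi = gi − di + dg.
The resulting 21×6 matrix has rank 6, and its Smith normal form has invariant factors (1,1,1,1,1,1).

Computing H_k = (kernel of ∂_k) / (image of ∂_{k+1}):

  H_0: rank C_0 − rank ∂_1 = 13 − 11 = 2, and the invariant factors of ∂_1 are all 1, so H_0 ≅ Z^2.
  H_1: rank ker ∂_1 − rank ∂_2 = (21 − 11) − 6 = 4, and the invariant factors of ∂_2 are all 1, so H_1 ≅ Z^4.
  H_2: rank ker ∂_2 − rank ∂_3 = (6 − 6) − 0 = 0, and there is no ∂_3, so H_2 ≅ 0.

(K is a triangulation of the disjoint union of the cylinder S^1 x I and a wedge of 3 circles.)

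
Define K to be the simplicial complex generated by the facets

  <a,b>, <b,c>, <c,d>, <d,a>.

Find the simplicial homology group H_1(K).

H_1 = Z.

We work with the vertex ordering a < b < c < d. The simplices of K, each written with vertices in increasing order, are:

  0-simplices (4): a, b, c, d
  1-simplices (4): ab, ad, bc, cd

Hence C_0 ≅ Z^4, C_1 ≅ Z^4.

∂_1: C_1 → C_0 sends each edge [p,q] (with p < q) to q − p.
This gives a 4×4 integer matrix of rank 3; reducing to Smith normal form yields diagonal entries (1,1,1).

Now H_k = ker ∂_k / im ∂_{k+1}, so:

  H_1: rank ker ∂_1 − rank ∂_2 = (4 − 3) − 0 = 1, and there is no ∂_2, so H_1 ≅ Z.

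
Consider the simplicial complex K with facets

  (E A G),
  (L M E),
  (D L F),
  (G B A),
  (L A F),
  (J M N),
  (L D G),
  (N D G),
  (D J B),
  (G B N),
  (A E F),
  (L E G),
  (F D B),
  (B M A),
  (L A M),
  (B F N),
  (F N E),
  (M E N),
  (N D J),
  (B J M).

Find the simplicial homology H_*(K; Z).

H_0 = Z,  H_1 = Z ⊕ Z/2,  H_2 = 0.

Fix the vertex order A < B < D < E < F < G < J < L < M < N and write every simplex with vertices in increasing order. Then dim K = 2 and the simplices of K are:

  0-simplices (10): A, B, D, E, F, G, J, L, M, N
  1-simplices (30): AB, AE, AF, AG, AL, AM, BD, BF, BG, BJ, BM, BN, DF, DG, DJ, DL, DN, EF, EG, EL, EM, EN, FL, FN, GL, GN, JM, JN, LM, MN
  2-simplices (20): ABG, ABM, AEF, AEG, AFL, ALM, BDF, BDJ, BFN, BGN, BJM, DFL, DGL, DGN, DJN, EFN, EGL, ELM, EMN, JMN

Hence C_0 ≅ Z^10, C_1 ≅ Z^30, C_2 ≅ Z^20.

∂_1: C_1 → C_0 sends each edge [p,q] (with p < q) to q − p. For instance
  ∂BM = M − B.
The resulting 10×30 matrix has rank 9, and its Smith normal form has invariant factors (1,1,1,1,1,1,1,1,1).

Boundary ∂_2: C_2 → C_1 maps a triangle to the signed sum of its edges. For instance
  ∂DJN = JN − DN + DJ,
  ∂DGN = GN − DN + DG.
This gives a 30×20 integer matrix of rank 20; reducing to Smith normal form yields diagonal entries (1,1,1,1,1,1,1,1,1,1,1,1,1,1,1,1,1,1,1,2).

Reading off H_k = ker ∂_k / im ∂_{k+1}:

  H_0: rank C_0 − rank ∂_1 = 10 − 9 = 1, and the invariant factors of ∂_1 are all 1, so H_0 = Z.
  H_1: rank ker ∂_1 − rank ∂_2 = (30 − 9) − 20 = 1, and ∂_2 has invariant factor 2 > 1, so H_1 = Z ⊕ Z/2.
  H_2: rank ker ∂_2 − rank ∂_3 = (20 − 20) − 0 = 0, and there is no ∂_3, so H_2 = 0.

As a check, the Euler characteristic is 10 − 30 + 20 = 0, which agrees with 1 − 1 + 0 = 0.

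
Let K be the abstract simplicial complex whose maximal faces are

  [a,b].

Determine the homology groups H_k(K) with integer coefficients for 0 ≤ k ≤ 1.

H_0 = Z,  H_1 = 0.

Take the total order a < b on the vertex set. Then K (dimension 1) consists of the simplices:

  0-simplices (2): a, b
  1-simplices (1): ab

giving chain groups C_0 ≅ Z^2, C_1 ≅ Z^1.

∂_1: C_1 → C_0 sends each edge [p,q] (with p < q) to q − p. For instance
  ∂ab = b − a.
This gives a 2×1 integer matrix of rank 1; reducing to Smith normal form yields diagonal entries (1).

Reading off H_k = ker ∂_k / im ∂_{k+1}:

  H_0: rank C_0 − rank ∂_1 = 2 − 1 = 1, and the invariant factors of ∂_1 are all 1, so H_0 ≅ Z.
  H_1: rank ker ∂_1 − rank ∂_2 = (1 − 1) − 0 = 0, and there is no ∂_2, so H_1 ≅ 0.

As a check, the Euler characteristic is 2 − 1 = 1, which agrees with 1 − 0 = 1.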